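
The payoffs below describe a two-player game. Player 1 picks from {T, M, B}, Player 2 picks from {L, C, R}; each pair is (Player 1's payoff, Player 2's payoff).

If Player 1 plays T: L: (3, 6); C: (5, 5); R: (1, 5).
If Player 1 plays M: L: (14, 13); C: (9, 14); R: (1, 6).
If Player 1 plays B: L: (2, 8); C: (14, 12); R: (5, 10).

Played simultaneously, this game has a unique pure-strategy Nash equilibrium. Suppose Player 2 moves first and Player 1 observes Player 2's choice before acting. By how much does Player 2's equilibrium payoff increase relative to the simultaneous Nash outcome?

1

Backward induction with Player 2 moving first.
- L: Player 1 compares 3, 14, 2 and picks M; Player 2 would get 13.
- C: Player 1 compares 5, 9, 14 and picks B; Player 2 would get 12.
- R: Player 1 compares 1, 1, 5 and picks B; Player 2 would get 10.
Player 2's induced payoffs are 13, 12, 10, so Player 2 commits to L. Subgame-perfect outcome: (M, L) with payoffs (14, 13).
Now find the simultaneous Nash equilibrium.
Player 1's best replies: L→M; C→B; R→B.
Player 2's best replies: T→L; M→C; B→C.
The unique mutual best reply is (B, C), giving (14, 12).
Player 2's commitment gain: 13 − 12 = 1.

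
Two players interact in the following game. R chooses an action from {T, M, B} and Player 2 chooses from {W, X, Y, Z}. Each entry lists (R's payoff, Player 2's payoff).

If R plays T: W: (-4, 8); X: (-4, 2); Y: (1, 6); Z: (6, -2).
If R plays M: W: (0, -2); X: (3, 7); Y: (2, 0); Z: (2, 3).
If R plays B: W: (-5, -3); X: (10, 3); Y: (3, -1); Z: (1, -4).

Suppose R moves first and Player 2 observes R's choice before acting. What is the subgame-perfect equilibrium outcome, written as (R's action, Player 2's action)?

(B, X)

Solve by backward induction (R leads).
- T: BR = W, leader payoff -4.
- M: BR = X, leader payoff 3.
- B: BR = X, leader payoff 10.
Maximizing over -4, 3, 10, R chooses B. Subgame-perfect outcome: (B, X) with payoffs (10, 3).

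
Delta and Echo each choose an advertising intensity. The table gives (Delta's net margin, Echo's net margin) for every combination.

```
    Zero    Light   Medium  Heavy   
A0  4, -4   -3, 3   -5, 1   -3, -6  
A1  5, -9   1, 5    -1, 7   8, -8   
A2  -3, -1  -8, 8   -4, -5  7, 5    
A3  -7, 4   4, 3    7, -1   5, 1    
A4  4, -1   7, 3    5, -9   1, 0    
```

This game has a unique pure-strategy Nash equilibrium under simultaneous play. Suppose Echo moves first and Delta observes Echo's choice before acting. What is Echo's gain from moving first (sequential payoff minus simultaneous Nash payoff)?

0

Delta best-responds to each possible Echo move:
- Zero: BR = A1, leader payoff -9.
- Light: BR = A4, leader payoff 3.
- Medium: BR = A3, leader payoff -1.
- Heavy: BR = A1, leader payoff -8.
Among -9, 3, -1, -8, the best is 3 at Light. Subgame-perfect outcome: (A4, Light) with payoffs (7, 3).
Under simultaneous play:
Delta's best replies: Zero→A1; Light→A4; Medium→A3; Heavy→A1.
Echo's best replies: A0→Light; A1→Medium; A2→Light; A3→Zero; A4→Light.
Only (A4, Light) has each player best-responding; Nash payoffs (7, 3).
Echo's commitment gain: 3 − 3 = 0.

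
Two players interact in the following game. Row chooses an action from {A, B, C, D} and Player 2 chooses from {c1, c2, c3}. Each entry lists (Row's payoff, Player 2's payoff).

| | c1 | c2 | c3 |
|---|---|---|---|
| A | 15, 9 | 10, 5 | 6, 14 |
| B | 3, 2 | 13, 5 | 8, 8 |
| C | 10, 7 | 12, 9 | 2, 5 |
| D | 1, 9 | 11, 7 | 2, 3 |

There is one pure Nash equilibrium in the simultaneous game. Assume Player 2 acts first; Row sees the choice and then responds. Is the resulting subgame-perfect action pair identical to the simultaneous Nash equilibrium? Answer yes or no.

Work backward from Row's decision.
- c1: Row compares 15, 3, 10, 1 and picks A; Player 2 would get 9.
- c2: Row compares 10, 13, 12, 11 and picks B; Player 2 would get 5.
- c3: Row compares 6, 8, 2, 2 and picks B; Player 2 would get 8.
Player 2's induced payoffs are 9, 5, 8, so Player 2 commits to c1. Subgame-perfect outcome: (A, c1) with payoffs (15, 9).
Now find the simultaneous Nash equilibrium.
Row's best replies: c1→A; c2→B; c3→B.
Player 2's best replies: A→c3; B→c3; C→c2; D→c1.
The unique mutual best reply is (B, c3), giving (8, 8).
Sequential outcome (A, c1) differs from the Nash profile (B, c3).

no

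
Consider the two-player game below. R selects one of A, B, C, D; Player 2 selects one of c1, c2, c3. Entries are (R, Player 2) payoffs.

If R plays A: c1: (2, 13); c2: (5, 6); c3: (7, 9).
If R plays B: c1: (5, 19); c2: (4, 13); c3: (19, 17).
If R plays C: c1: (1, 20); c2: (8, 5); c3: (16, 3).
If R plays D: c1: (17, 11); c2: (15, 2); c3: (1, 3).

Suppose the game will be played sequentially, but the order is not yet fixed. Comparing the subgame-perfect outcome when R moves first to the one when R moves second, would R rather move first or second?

If R leads: Player 2's best replies are A→c1, B→c1, C→c1, D→c1; R's induced payoffs 2, 5, 1, 17; outcome (D, c1), payoffs (17, 11).
If Player 2 leads: R's best replies are c1→D, c2→D, c3→B; Player 2's induced payoffs 11, 2, 17; outcome (B, c3), payoffs (19, 17).
R gets 17 moving first and 19 moving second, so R prefers to move second.

second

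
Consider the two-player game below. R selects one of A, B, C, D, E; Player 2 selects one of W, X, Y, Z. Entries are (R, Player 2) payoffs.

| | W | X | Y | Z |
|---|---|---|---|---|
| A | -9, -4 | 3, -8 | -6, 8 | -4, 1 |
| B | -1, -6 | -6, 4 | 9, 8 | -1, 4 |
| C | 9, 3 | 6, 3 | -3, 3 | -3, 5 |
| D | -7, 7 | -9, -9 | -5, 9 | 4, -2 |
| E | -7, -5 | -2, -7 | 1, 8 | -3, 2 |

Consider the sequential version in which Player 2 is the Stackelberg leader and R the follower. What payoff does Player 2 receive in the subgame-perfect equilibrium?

Work backward from R's decision.
- W: R compares -9, -1, 9, -7, -7 and picks C; Player 2 would get 3.
- X: R compares 3, -6, 6, -9, -2 and picks C; Player 2 would get 3.
- Y: R compares -6, 9, -3, -5, 1 and picks B; Player 2 would get 8.
- Z: R compares -4, -1, -3, 4, -3 and picks D; Player 2 would get -2.
Player 2's induced payoffs are 3, 3, 8, -2, so Player 2 commits to Y. Subgame-perfect outcome: (B, Y) with payoffs (9, 8).

8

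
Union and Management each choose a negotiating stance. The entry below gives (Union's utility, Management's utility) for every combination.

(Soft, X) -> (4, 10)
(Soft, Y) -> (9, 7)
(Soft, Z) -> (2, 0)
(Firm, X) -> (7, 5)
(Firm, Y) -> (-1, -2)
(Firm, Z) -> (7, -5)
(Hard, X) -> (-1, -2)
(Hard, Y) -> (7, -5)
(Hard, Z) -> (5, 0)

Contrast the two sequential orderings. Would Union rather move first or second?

second

If Union leads: Management's best replies are Soft→X, Firm→X, Hard→Z; Union's induced payoffs 4, 7, 5; outcome (Firm, X), payoffs (7, 5).
If Management leads: Union's best replies are X→Firm, Y→Soft, Z→Firm; Management's induced payoffs 5, 7, -5; outcome (Soft, Y), payoffs (9, 7).
Union gets 7 moving first and 9 moving second, so Union prefers to move second.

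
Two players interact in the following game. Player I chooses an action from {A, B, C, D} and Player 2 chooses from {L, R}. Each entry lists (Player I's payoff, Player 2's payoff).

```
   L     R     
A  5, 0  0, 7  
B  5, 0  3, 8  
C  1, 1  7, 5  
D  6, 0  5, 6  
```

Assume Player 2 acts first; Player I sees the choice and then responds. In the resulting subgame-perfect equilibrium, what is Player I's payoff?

Backward induction with Player 2 moving first.
- L → Player I plays D (best of 5, 5, 1, 6); Player 2 gets 0.
- R → Player I plays C (best of 0, 3, 7, 5); Player 2 gets 5.
Maximizing over 0, 5, Player 2 chooses R. Subgame-perfect outcome: (C, R) with payoffs (7, 5).

7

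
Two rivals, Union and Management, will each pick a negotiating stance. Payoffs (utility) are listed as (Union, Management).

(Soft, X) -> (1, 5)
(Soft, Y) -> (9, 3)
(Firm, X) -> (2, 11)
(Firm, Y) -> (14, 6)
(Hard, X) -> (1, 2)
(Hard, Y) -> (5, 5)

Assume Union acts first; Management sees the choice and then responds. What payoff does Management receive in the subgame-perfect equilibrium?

5

Work backward from Management's decision.
- Soft → Management plays X (best of 5, 3); Union gets 1.
- Firm → Management plays X (best of 11, 6); Union gets 2.
- Hard → Management plays Y (best of 2, 5); Union gets 5.
Union's induced payoffs are 1, 2, 5, so Union commits to Hard. Subgame-perfect outcome: (Hard, Y) with payoffs (5, 5).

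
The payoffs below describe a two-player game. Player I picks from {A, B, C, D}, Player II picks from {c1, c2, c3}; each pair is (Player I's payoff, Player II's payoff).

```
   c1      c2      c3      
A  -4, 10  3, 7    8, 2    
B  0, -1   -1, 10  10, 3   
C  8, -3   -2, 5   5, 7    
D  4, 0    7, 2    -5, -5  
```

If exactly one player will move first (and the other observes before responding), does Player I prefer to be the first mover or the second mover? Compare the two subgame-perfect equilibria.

second

If Player I leads: Player II's best replies are A→c1, B→c2, C→c3, D→c2; Player I's induced payoffs -4, -1, 5, 7; outcome (D, c2), payoffs (7, 2).
If Player II leads: Player I's best replies are c1→C, c2→D, c3→B; Player II's induced payoffs -3, 2, 3; outcome (B, c3), payoffs (10, 3).
Player I gets 7 moving first and 10 moving second, so Player I prefers to move second.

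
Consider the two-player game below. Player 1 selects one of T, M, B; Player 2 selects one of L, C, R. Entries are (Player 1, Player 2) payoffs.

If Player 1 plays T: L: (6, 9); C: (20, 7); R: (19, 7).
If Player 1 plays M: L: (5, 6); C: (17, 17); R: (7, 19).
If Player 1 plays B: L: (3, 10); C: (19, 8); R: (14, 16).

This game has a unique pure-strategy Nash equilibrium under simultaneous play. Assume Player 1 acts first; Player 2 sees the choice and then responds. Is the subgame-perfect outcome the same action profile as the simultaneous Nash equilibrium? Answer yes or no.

Backward induction with Player 1 moving first.
- T: BR = L, leader payoff 6.
- M: BR = R, leader payoff 7.
- B: BR = R, leader payoff 14.
Maximizing over 6, 7, 14, Player 1 chooses B. Subgame-perfect outcome: (B, R) with payoffs (14, 16).
For the simultaneous game, intersect best replies.
Player 1's best replies: L→T; C→T; R→T.
Player 2's best replies: T→L; M→R; B→R.
The unique mutual best reply is (T, L), giving (6, 9).
Sequential outcome (B, R) differs from the Nash profile (T, L).

no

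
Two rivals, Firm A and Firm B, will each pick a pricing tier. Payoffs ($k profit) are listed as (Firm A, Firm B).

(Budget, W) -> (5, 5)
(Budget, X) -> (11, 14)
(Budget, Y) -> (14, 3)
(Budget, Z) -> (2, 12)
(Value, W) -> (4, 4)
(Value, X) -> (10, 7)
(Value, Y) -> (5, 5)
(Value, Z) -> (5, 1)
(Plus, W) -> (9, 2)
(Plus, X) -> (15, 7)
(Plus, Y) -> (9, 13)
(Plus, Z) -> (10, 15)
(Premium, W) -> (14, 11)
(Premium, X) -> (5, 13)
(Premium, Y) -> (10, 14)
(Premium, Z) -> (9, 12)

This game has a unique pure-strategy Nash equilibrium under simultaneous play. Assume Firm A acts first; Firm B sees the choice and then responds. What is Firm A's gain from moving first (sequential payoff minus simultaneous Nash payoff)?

1

Work backward from Firm B's decision.
- Budget → Firm B plays X (best of 5, 14, 3, 12); Firm A gets 11.
- Value → Firm B plays X (best of 4, 7, 5, 1); Firm A gets 10.
- Plus → Firm B plays Z (best of 2, 7, 13, 15); Firm A gets 10.
- Premium → Firm B plays Y (best of 11, 13, 14, 12); Firm A gets 10.
Maximizing over 11, 10, 10, 10, Firm A chooses Budget. Subgame-perfect outcome: (Budget, X) with payoffs (11, 14).
For the simultaneous game, intersect best replies.
Firm A's best replies: W→Premium; X→Plus; Y→Budget; Z→Plus.
Firm B's best replies: Budget→X; Value→X; Plus→Z; Premium→Y.
The unique mutual best reply is (Plus, Z), giving (10, 15).
Firm A's commitment gain: 11 − 10 = 1.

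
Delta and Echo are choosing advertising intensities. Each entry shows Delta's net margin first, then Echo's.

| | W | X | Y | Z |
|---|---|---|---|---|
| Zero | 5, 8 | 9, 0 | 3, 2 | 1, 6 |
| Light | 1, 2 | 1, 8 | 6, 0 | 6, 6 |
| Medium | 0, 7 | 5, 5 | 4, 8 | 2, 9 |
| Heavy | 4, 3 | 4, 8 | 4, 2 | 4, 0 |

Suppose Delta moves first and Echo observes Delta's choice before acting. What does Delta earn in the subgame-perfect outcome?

Echo best-responds to each possible Delta move:
- Zero: BR = W, leader payoff 5.
- Light: BR = X, leader payoff 1.
- Medium: BR = Z, leader payoff 2.
- Heavy: BR = X, leader payoff 4.
Maximizing over 5, 1, 2, 4, Delta chooses Zero. Subgame-perfect outcome: (Zero, W) with payoffs (5, 8).

5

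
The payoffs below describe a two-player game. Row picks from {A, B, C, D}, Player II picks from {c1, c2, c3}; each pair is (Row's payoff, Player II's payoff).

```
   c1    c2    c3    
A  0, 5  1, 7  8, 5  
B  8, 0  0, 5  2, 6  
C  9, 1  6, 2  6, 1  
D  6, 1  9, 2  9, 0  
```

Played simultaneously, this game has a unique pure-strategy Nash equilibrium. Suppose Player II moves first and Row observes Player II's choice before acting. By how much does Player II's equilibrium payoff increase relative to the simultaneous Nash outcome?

0

Solve by backward induction (Player II leads).
- c1: Row compares 0, 8, 9, 6 and picks C; Player II would get 1.
- c2: Row compares 1, 0, 6, 9 and picks D; Player II would get 2.
- c3: Row compares 8, 2, 6, 9 and picks D; Player II would get 0.
Player II's induced payoffs are 1, 2, 0, so Player II commits to c2. Subgame-perfect outcome: (D, c2) with payoffs (9, 2).
For the simultaneous game, intersect best replies.
Row's best replies: c1→C; c2→D; c3→D.
Player II's best replies: A→c2; B→c3; C→c2; D→c2.
The unique mutual best reply is (D, c2), giving (9, 2).
Player II's commitment gain: 2 − 2 = 0.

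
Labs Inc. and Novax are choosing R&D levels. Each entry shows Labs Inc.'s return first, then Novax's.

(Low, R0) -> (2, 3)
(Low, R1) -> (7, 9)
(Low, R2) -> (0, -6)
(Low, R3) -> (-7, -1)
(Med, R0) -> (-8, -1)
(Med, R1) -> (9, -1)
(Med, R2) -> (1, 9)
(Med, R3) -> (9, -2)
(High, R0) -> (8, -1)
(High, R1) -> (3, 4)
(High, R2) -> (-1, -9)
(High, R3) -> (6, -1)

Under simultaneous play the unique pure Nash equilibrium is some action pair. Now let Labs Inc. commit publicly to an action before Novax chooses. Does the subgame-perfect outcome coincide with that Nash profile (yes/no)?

Backward induction with Labs Inc. moving first.
- Low: Novax compares 3, 9, -6, -1 and picks R1; Labs Inc. would get 7.
- Med: Novax compares -1, -1, 9, -2 and picks R2; Labs Inc. would get 1.
- High: Novax compares -1, 4, -9, -1 and picks R1; Labs Inc. would get 3.
Among 7, 1, 3, the best is 7 at Low. Subgame-perfect outcome: (Low, R1) with payoffs (7, 9).
Now find the simultaneous Nash equilibrium.
Labs Inc.'s best replies: R0→High; R1→Med; R2→Med; R3→Med.
Novax's best replies: Low→R1; Med→R2; High→R1.
The unique mutual best reply is (Med, R2), giving (1, 9).
Sequential outcome (Low, R1) differs from the Nash profile (Med, R2).

no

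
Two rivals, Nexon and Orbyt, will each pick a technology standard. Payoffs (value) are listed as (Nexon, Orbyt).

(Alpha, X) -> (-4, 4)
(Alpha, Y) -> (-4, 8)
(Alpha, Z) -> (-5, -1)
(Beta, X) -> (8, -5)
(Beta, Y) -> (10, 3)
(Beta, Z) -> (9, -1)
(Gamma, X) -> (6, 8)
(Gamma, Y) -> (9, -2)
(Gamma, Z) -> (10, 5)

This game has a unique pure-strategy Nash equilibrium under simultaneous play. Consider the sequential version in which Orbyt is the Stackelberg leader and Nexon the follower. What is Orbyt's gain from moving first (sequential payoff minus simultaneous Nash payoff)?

2

Work backward from Nexon's decision.
- X: Nexon compares -4, 8, 6 and picks Beta; Orbyt would get -5.
- Y: Nexon compares -4, 10, 9 and picks Beta; Orbyt would get 3.
- Z: Nexon compares -5, 9, 10 and picks Gamma; Orbyt would get 5.
Orbyt's induced payoffs are -5, 3, 5, so Orbyt commits to Z. Subgame-perfect outcome: (Gamma, Z) with payoffs (10, 5).
Under simultaneous play:
Nexon's best replies: X→Beta; Y→Beta; Z→Gamma.
Orbyt's best replies: Alpha→Y; Beta→Y; Gamma→X.
Only (Beta, Y) has each player best-responding; Nash payoffs (10, 3).
Orbyt's commitment gain: 5 − 3 = 2.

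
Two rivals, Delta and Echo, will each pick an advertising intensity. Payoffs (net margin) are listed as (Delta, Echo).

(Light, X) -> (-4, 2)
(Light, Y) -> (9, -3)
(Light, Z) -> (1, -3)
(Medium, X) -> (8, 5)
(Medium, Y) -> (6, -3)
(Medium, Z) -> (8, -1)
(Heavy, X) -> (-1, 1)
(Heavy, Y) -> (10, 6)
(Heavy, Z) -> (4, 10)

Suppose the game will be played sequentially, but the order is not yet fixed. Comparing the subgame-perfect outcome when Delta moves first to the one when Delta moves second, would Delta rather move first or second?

If Delta leads: Echo's best replies are Light→X, Medium→X, Heavy→Z; Delta's induced payoffs -4, 8, 4; outcome (Medium, X), payoffs (8, 5).
If Echo leads: Delta's best replies are X→Medium, Y→Heavy, Z→Medium; Echo's induced payoffs 5, 6, -1; outcome (Heavy, Y), payoffs (10, 6).
Delta gets 8 moving first and 10 moving second, so Delta prefers to move second.

second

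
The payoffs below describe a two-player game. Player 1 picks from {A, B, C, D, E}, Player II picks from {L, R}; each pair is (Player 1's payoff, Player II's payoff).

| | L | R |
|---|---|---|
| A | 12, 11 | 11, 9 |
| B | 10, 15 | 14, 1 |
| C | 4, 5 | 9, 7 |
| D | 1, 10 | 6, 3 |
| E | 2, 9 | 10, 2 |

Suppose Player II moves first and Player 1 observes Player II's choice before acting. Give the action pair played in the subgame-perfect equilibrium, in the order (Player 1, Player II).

Player 1 best-responds to each possible Player II move:
- L → Player 1 plays A (best of 12, 10, 4, 1, 2); Player II gets 11.
- R → Player 1 plays B (best of 11, 14, 9, 6, 10); Player II gets 1.
Player II's induced payoffs are 11, 1, so Player II commits to L. Subgame-perfect outcome: (A, L) with payoffs (12, 11).

(A, L)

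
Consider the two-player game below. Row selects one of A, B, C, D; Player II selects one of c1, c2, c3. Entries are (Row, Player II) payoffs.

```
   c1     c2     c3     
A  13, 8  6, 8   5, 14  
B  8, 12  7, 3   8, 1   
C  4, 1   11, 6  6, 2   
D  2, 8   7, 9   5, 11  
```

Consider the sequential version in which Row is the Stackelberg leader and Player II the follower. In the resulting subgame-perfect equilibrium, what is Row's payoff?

11

Solve by backward induction (Row leads).
- A: BR = c3, leader payoff 5.
- B: BR = c1, leader payoff 8.
- C: BR = c2, leader payoff 11.
- D: BR = c3, leader payoff 5.
Maximizing over 5, 8, 11, 5, Row chooses C. Subgame-perfect outcome: (C, c2) with payoffs (11, 6).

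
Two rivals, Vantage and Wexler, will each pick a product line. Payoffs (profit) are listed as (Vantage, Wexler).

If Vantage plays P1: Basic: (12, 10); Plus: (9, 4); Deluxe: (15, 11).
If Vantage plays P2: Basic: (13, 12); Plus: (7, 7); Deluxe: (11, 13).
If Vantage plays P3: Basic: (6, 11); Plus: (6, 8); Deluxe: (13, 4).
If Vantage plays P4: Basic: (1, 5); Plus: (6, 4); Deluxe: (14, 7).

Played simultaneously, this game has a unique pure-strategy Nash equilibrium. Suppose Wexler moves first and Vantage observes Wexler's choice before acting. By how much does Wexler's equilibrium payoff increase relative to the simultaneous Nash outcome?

1

Vantage best-responds to each possible Wexler move:
- Basic: Vantage compares 12, 13, 6, 1 and picks P2; Wexler would get 12.
- Plus: Vantage compares 9, 7, 6, 6 and picks P1; Wexler would get 4.
- Deluxe: Vantage compares 15, 11, 13, 14 and picks P1; Wexler would get 11.
Among 12, 4, 11, the best is 12 at Basic. Subgame-perfect outcome: (P2, Basic) with payoffs (13, 12).
Now find the simultaneous Nash equilibrium.
Vantage's best replies: Basic→P2; Plus→P1; Deluxe→P1.
Wexler's best replies: P1→Deluxe; P2→Deluxe; P3→Basic; P4→Deluxe.
Only (P1, Deluxe) has each player best-responding; Nash payoffs (15, 11).
Wexler's commitment gain: 12 − 11 = 1.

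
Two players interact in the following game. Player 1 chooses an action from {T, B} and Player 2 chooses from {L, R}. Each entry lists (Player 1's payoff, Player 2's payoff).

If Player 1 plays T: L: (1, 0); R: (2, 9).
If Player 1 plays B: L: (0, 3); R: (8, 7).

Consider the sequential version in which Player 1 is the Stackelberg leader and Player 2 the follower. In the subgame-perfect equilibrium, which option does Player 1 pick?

B

Solve by backward induction (Player 1 leads).
- T → Player 2 plays R (best of 0, 9); Player 1 gets 2.
- B → Player 2 plays R (best of 3, 7); Player 1 gets 8.
Among 2, 8, the best is 8 at B. Subgame-perfect outcome: (B, R) with payoffs (8, 7).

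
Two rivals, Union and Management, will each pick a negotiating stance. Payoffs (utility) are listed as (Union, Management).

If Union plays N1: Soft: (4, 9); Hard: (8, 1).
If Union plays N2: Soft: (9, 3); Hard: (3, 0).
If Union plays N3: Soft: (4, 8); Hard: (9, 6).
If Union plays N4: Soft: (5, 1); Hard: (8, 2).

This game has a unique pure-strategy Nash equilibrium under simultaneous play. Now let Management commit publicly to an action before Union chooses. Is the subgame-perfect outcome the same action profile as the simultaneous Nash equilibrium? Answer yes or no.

Work backward from Union's decision.
- Soft: Union compares 4, 9, 4, 5 and picks N2; Management would get 3.
- Hard: Union compares 8, 3, 9, 8 and picks N3; Management would get 6.
Management's induced payoffs are 3, 6, so Management commits to Hard. Subgame-perfect outcome: (N3, Hard) with payoffs (9, 6).
For the simultaneous game, intersect best replies.
Union's best replies: Soft→N2; Hard→N3.
Management's best replies: N1→Soft; N2→Soft; N3→Soft; N4→Hard.
Only (N2, Soft) has each player best-responding; Nash payoffs (9, 3).
Sequential outcome (N3, Hard) differs from the Nash profile (N2, Soft).

no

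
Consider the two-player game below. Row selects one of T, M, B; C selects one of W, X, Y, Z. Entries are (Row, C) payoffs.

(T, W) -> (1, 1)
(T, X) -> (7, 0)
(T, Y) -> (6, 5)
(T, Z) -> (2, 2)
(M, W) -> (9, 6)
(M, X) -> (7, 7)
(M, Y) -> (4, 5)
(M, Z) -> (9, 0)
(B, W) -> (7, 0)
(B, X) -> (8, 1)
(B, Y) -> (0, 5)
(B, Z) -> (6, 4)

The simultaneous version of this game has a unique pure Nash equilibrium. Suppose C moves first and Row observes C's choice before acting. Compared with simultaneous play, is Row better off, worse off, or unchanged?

Row best-responds to each possible C move:
- W: BR = M, leader payoff 6.
- X: BR = B, leader payoff 1.
- Y: BR = T, leader payoff 5.
- Z: BR = M, leader payoff 0.
Among 6, 1, 5, 0, the best is 6 at W. Subgame-perfect outcome: (M, W) with payoffs (9, 6).
Now find the simultaneous Nash equilibrium.
Row's best replies: W→M; X→B; Y→T; Z→M.
C's best replies: T→Y; M→X; B→Y.
Only (T, Y) has each player best-responding; Nash payoffs (6, 5).
Row earns 9 sequentially versus 6 at the Nash outcome: better off.

better off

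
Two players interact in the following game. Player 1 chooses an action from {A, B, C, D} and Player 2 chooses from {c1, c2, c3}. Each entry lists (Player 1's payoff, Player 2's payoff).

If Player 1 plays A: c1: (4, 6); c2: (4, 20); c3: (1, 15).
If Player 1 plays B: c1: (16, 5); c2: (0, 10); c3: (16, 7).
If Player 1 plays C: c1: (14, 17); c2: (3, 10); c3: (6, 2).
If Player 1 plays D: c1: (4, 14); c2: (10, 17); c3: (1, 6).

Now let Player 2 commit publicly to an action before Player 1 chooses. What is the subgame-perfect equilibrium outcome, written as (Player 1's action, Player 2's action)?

(D, c2)

Player 1 best-responds to each possible Player 2 move:
- c1: BR = B, leader payoff 5.
- c2: BR = D, leader payoff 17.
- c3: BR = B, leader payoff 7.
Maximizing over 5, 17, 7, Player 2 chooses c2. Subgame-perfect outcome: (D, c2) with payoffs (10, 17).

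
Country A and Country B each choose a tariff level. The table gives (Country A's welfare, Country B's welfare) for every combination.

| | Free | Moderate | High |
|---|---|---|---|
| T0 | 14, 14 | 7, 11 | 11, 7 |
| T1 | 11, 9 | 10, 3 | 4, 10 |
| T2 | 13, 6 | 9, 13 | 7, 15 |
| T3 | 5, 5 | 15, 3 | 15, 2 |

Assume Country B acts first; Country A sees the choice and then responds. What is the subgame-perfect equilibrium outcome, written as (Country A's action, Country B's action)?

Country A best-responds to each possible Country B move:
- Free: Country A compares 14, 11, 13, 5 and picks T0; Country B would get 14.
- Moderate: Country A compares 7, 10, 9, 15 and picks T3; Country B would get 3.
- High: Country A compares 11, 4, 7, 15 and picks T3; Country B would get 2.
Country B's induced payoffs are 14, 3, 2, so Country B commits to Free. Subgame-perfect outcome: (T0, Free) with payoffs (14, 14).

(T0, Free)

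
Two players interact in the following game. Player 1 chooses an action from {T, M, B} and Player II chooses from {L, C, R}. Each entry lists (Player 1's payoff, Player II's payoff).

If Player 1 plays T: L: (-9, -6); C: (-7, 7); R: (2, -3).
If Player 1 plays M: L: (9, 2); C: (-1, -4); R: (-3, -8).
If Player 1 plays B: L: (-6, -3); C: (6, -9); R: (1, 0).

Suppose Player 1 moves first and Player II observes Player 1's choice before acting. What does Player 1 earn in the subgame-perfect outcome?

Solve by backward induction (Player 1 leads).
- T: Player II compares -6, 7, -3 and picks C; Player 1 would get -7.
- M: Player II compares 2, -4, -8 and picks L; Player 1 would get 9.
- B: Player II compares -3, -9, 0 and picks R; Player 1 would get 1.
Among -7, 9, 1, the best is 9 at M. Subgame-perfect outcome: (M, L) with payoffs (9, 2).

9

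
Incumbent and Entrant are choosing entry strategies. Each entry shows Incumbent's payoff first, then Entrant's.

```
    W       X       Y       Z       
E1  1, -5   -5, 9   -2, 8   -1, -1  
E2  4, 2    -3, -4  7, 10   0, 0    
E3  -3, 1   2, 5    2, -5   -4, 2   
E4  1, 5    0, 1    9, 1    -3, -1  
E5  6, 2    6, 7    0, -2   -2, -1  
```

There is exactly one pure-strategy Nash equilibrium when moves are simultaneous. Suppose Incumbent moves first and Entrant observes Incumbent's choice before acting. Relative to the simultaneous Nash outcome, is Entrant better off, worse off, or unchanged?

better off

Work backward from Entrant's decision.
- E1: BR = X, leader payoff -5.
- E2: BR = Y, leader payoff 7.
- E3: BR = X, leader payoff 2.
- E4: BR = W, leader payoff 1.
- E5: BR = X, leader payoff 6.
Incumbent's induced payoffs are -5, 7, 2, 1, 6, so Incumbent commits to E2. Subgame-perfect outcome: (E2, Y) with payoffs (7, 10).
Now find the simultaneous Nash equilibrium.
Incumbent's best replies: W→E5; X→E5; Y→E4; Z→E2.
Entrant's best replies: E1→X; E2→Y; E3→X; E4→W; E5→X.
Only (E5, X) has each player best-responding; Nash payoffs (6, 7).
Entrant earns 10 sequentially versus 7 at the Nash outcome: better off.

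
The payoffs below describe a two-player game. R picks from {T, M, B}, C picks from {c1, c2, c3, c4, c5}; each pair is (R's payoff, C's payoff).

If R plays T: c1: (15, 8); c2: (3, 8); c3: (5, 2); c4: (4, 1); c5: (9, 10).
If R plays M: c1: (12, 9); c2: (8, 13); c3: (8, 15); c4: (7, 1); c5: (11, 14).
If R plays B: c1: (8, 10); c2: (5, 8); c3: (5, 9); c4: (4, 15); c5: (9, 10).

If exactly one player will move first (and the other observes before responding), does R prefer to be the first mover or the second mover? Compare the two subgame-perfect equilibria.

If R leads: C's best replies are T→c5, M→c3, B→c4; R's induced payoffs 9, 8, 4; outcome (T, c5), payoffs (9, 10).
If C leads: R's best replies are c1→T, c2→M, c3→M, c4→M, c5→M; C's induced payoffs 8, 13, 15, 1, 14; outcome (M, c3), payoffs (8, 15).
R gets 9 moving first and 8 moving second, so R prefers to move first.

first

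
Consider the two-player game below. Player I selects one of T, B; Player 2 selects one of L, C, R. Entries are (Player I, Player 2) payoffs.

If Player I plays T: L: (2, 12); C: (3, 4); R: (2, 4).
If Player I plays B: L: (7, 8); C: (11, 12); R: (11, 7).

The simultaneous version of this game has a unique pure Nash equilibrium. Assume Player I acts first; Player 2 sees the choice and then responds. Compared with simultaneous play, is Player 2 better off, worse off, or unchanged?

unchanged

Backward induction with Player I moving first.
- T: BR = L, leader payoff 2.
- B: BR = C, leader payoff 11.
Player I's induced payoffs are 2, 11, so Player I commits to B. Subgame-perfect outcome: (B, C) with payoffs (11, 12).
For the simultaneous game, intersect best replies.
Player I's best replies: L→B; C→B; R→B.
Player 2's best replies: T→L; B→C.
Only (B, C) has each player best-responding; Nash payoffs (11, 12).
Player 2 earns 12 sequentially versus 12 at the Nash outcome: unchanged.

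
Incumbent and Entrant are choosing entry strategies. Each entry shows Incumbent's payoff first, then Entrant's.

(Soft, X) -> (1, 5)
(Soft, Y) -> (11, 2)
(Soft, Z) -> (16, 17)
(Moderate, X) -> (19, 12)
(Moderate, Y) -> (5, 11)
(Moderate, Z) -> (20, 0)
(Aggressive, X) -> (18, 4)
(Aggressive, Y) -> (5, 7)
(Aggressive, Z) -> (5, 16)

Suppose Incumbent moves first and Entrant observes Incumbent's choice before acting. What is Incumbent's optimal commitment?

Solve by backward induction (Incumbent leads).
- Soft: BR = Z, leader payoff 16.
- Moderate: BR = X, leader payoff 19.
- Aggressive: BR = Z, leader payoff 5.
Maximizing over 16, 19, 5, Incumbent chooses Moderate. Subgame-perfect outcome: (Moderate, X) with payoffs (19, 12).

Moderate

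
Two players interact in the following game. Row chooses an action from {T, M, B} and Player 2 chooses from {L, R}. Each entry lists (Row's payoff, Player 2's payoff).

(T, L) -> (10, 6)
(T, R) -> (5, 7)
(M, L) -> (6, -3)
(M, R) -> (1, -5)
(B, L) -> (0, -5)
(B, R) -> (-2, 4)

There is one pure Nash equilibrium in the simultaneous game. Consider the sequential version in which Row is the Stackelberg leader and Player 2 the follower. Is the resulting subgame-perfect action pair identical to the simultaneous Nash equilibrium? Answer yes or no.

no

Work backward from Player 2's decision.
- T: BR = R, leader payoff 5.
- M: BR = L, leader payoff 6.
- B: BR = R, leader payoff -2.
Maximizing over 5, 6, -2, Row chooses M. Subgame-perfect outcome: (M, L) with payoffs (6, -3).
For the simultaneous game, intersect best replies.
Row's best replies: L→T; R→T.
Player 2's best replies: T→R; M→L; B→R.
Only (T, R) has each player best-responding; Nash payoffs (5, 7).
Sequential outcome (M, L) differs from the Nash profile (T, R).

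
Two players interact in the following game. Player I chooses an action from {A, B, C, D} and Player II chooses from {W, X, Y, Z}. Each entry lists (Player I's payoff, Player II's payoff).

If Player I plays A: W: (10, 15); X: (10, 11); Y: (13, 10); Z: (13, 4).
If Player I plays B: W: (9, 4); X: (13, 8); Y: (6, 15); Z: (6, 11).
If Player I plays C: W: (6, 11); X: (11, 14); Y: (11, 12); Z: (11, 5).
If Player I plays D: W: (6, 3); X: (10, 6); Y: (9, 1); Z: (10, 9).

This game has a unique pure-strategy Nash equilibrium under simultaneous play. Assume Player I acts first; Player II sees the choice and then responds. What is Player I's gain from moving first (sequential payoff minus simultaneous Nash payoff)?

1

Solve by backward induction (Player I leads).
- A: Player II compares 15, 11, 10, 4 and picks W; Player I would get 10.
- B: Player II compares 4, 8, 15, 11 and picks Y; Player I would get 6.
- C: Player II compares 11, 14, 12, 5 and picks X; Player I would get 11.
- D: Player II compares 3, 6, 1, 9 and picks Z; Player I would get 10.
Among 10, 6, 11, 10, the best is 11 at C. Subgame-perfect outcome: (C, X) with payoffs (11, 14).
Now find the simultaneous Nash equilibrium.
Player I's best replies: W→A; X→B; Y→A; Z→A.
Player II's best replies: A→W; B→Y; C→X; D→Z.
Only (A, W) has each player best-responding; Nash payoffs (10, 15).
Player I's commitment gain: 11 − 10 = 1.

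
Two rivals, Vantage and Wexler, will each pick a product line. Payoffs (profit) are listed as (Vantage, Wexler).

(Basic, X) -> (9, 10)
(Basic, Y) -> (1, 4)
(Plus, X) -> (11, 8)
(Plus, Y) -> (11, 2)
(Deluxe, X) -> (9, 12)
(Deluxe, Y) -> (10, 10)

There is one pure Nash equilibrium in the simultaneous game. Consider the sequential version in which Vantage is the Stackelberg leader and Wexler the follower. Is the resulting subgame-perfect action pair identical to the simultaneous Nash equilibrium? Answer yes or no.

yes

Backward induction with Vantage moving first.
- Basic → Wexler plays X (best of 10, 4); Vantage gets 9.
- Plus → Wexler plays X (best of 8, 2); Vantage gets 11.
- Deluxe → Wexler plays X (best of 12, 10); Vantage gets 9.
Vantage's induced payoffs are 9, 11, 9, so Vantage commits to Plus. Subgame-perfect outcome: (Plus, X) with payoffs (11, 8).
For the simultaneous game, intersect best replies.
Vantage's best replies: X→Plus; Y→Plus.
Wexler's best replies: Basic→X; Plus→X; Deluxe→X.
The unique mutual best reply is (Plus, X), giving (11, 8).
Sequential outcome (Plus, X) coincides with the Nash profile (Plus, X).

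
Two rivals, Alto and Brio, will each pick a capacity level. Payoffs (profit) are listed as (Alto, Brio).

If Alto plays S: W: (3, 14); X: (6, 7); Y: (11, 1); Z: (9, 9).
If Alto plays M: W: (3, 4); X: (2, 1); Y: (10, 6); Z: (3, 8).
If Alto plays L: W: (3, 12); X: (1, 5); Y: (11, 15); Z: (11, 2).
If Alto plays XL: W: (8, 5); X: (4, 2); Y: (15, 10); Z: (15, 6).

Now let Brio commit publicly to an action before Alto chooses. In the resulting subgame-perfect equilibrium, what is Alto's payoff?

15

Work backward from Alto's decision.
- W: Alto compares 3, 3, 3, 8 and picks XL; Brio would get 5.
- X: Alto compares 6, 2, 1, 4 and picks S; Brio would get 7.
- Y: Alto compares 11, 10, 11, 15 and picks XL; Brio would get 10.
- Z: Alto compares 9, 3, 11, 15 and picks XL; Brio would get 6.
Among 5, 7, 10, 6, the best is 10 at Y. Subgame-perfect outcome: (XL, Y) with payoffs (15, 10).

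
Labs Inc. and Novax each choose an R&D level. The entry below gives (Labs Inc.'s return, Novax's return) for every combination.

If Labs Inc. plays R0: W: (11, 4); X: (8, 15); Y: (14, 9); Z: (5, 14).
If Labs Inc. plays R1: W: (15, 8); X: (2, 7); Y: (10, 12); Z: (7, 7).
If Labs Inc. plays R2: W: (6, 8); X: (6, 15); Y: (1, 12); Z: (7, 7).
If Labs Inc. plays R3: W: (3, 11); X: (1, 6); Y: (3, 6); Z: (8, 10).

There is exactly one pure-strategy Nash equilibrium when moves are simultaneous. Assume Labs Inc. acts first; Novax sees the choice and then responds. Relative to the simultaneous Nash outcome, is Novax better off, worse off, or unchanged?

Backward induction with Labs Inc. moving first.
- R0: Novax compares 4, 15, 9, 14 and picks X; Labs Inc. would get 8.
- R1: Novax compares 8, 7, 12, 7 and picks Y; Labs Inc. would get 10.
- R2: Novax compares 8, 15, 12, 7 and picks X; Labs Inc. would get 6.
- R3: Novax compares 11, 6, 6, 10 and picks W; Labs Inc. would get 3.
Maximizing over 8, 10, 6, 3, Labs Inc. chooses R1. Subgame-perfect outcome: (R1, Y) with payoffs (10, 12).
Under simultaneous play:
Labs Inc.'s best replies: W→R1; X→R0; Y→R0; Z→R3.
Novax's best replies: R0→X; R1→Y; R2→X; R3→W.
Only (R0, X) has each player best-responding; Nash payoffs (8, 15).
Novax earns 12 sequentially versus 15 at the Nash outcome: worse off.

worse off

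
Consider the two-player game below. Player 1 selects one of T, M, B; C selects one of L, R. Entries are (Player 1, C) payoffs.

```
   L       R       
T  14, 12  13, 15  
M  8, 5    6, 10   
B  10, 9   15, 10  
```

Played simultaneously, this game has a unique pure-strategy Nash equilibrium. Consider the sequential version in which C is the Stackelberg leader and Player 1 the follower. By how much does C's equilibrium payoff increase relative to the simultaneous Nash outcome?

Backward induction with C moving first.
- L → Player 1 plays T (best of 14, 8, 10); C gets 12.
- R → Player 1 plays B (best of 13, 6, 15); C gets 10.
Maximizing over 12, 10, C chooses L. Subgame-perfect outcome: (T, L) with payoffs (14, 12).
For the simultaneous game, intersect best replies.
Player 1's best replies: L→T; R→B.
C's best replies: T→R; M→R; B→R.
Only (B, R) has each player best-responding; Nash payoffs (15, 10).
C's commitment gain: 12 − 10 = 2.

2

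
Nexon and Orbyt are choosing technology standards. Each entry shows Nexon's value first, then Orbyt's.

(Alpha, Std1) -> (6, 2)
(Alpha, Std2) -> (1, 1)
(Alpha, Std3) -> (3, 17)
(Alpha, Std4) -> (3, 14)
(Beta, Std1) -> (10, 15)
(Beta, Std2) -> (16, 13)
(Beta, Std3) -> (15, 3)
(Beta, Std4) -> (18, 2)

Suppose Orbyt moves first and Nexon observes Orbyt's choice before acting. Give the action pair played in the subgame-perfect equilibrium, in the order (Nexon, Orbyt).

(Beta, Std1)

Backward induction with Orbyt moving first.
- Std1: Nexon compares 6, 10 and picks Beta; Orbyt would get 15.
- Std2: Nexon compares 1, 16 and picks Beta; Orbyt would get 13.
- Std3: Nexon compares 3, 15 and picks Beta; Orbyt would get 3.
- Std4: Nexon compares 3, 18 and picks Beta; Orbyt would get 2.
Maximizing over 15, 13, 3, 2, Orbyt chooses Std1. Subgame-perfect outcome: (Beta, Std1) with payoffs (10, 15).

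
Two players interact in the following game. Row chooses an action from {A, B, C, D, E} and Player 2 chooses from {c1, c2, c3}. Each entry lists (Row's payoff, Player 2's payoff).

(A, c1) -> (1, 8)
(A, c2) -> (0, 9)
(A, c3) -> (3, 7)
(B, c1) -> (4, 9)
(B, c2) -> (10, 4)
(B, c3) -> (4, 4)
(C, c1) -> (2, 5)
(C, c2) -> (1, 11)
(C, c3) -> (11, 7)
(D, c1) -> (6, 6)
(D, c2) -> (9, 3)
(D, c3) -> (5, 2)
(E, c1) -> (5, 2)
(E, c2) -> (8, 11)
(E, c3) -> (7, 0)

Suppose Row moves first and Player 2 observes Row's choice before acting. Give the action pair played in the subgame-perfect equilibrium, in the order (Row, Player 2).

(E, c2)

Solve by backward induction (Row leads).
- A → Player 2 plays c2 (best of 8, 9, 7); Row gets 0.
- B → Player 2 plays c1 (best of 9, 4, 4); Row gets 4.
- C → Player 2 plays c2 (best of 5, 11, 7); Row gets 1.
- D → Player 2 plays c1 (best of 6, 3, 2); Row gets 6.
- E → Player 2 plays c2 (best of 2, 11, 0); Row gets 8.
Row's induced payoffs are 0, 4, 1, 6, 8, so Row commits to E. Subgame-perfect outcome: (E, c2) with payoffs (8, 11).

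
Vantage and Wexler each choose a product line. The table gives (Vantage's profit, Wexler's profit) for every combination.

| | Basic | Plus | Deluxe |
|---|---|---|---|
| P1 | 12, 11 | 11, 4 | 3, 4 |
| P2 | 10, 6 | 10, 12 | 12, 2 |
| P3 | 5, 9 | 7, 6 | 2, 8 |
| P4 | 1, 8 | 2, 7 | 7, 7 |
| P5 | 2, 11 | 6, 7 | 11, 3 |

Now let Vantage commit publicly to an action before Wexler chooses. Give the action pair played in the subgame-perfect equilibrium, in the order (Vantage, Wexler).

Work backward from Wexler's decision.
- P1: BR = Basic, leader payoff 12.
- P2: BR = Plus, leader payoff 10.
- P3: BR = Basic, leader payoff 5.
- P4: BR = Basic, leader payoff 1.
- P5: BR = Basic, leader payoff 2.
Among 12, 10, 5, 1, 2, the best is 12 at P1. Subgame-perfect outcome: (P1, Basic) with payoffs (12, 11).

(P1, Basic)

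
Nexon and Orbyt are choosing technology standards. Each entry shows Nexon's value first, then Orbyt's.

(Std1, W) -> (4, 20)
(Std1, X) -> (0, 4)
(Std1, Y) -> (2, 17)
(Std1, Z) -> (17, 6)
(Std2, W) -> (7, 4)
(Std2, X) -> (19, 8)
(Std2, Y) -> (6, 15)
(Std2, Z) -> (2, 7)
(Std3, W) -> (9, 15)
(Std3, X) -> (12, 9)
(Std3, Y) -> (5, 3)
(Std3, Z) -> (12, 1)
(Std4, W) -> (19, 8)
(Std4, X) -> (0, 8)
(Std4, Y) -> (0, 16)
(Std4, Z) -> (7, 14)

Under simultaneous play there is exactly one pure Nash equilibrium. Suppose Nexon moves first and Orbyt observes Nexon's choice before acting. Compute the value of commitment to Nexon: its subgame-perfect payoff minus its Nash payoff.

Solve by backward induction (Nexon leads).
- Std1: BR = W, leader payoff 4.
- Std2: BR = Y, leader payoff 6.
- Std3: BR = W, leader payoff 9.
- Std4: BR = Y, leader payoff 0.
Nexon's induced payoffs are 4, 6, 9, 0, so Nexon commits to Std3. Subgame-perfect outcome: (Std3, W) with payoffs (9, 15).
For the simultaneous game, intersect best replies.
Nexon's best replies: W→Std4; X→Std2; Y→Std2; Z→Std1.
Orbyt's best replies: Std1→W; Std2→Y; Std3→W; Std4→Y.
The unique mutual best reply is (Std2, Y), giving (6, 15).
Nexon's commitment gain: 9 − 6 = 3.

3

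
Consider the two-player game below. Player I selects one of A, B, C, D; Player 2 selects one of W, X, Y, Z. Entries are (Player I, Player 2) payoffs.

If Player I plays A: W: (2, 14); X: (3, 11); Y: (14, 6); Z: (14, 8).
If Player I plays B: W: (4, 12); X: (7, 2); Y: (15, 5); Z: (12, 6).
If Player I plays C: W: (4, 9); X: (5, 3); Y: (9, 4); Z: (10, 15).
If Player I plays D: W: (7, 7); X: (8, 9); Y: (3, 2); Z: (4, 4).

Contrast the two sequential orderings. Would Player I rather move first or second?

If Player I leads: Player 2's best replies are A→W, B→W, C→Z, D→X; Player I's induced payoffs 2, 4, 10, 8; outcome (C, Z), payoffs (10, 15).
If Player 2 leads: Player I's best replies are W→D, X→D, Y→B, Z→A; Player 2's induced payoffs 7, 9, 5, 8; outcome (D, X), payoffs (8, 9).
Player I gets 10 moving first and 8 moving second, so Player I prefers to move first.

first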